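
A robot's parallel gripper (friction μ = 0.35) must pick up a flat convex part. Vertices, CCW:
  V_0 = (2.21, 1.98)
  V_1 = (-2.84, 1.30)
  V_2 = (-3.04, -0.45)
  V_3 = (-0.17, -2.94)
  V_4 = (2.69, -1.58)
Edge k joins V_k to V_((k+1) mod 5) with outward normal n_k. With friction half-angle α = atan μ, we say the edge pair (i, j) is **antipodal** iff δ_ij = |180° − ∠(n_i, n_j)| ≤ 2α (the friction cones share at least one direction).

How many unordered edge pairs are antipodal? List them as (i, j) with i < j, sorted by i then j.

α = atan 0.35 = 19.29°;  2α = 38.58°
n_0 = (-0.1334, +0.9911)
n_1 = (-0.9935, +0.1135)
n_2 = (-0.6553, -0.7553)
n_3 = (+0.4294, -0.9031)
n_4 = (+0.9910, +0.1336)
  (0,1): δ = 104.19°  ·
  (0,2): δ = 48.61°  ·
  (0,3): δ = 17.76°  ✓
  (0,4): δ = 90.01°  ·
  (1,2): δ = 124.42°  ·
  (1,3): δ = 58.05°  ·
  (1,4): δ = 14.20°  ✓
  (2,3): δ = 113.62°  ·
  (2,4): δ = 41.38°  ·
  (3,4): δ = 107.75°  ·
antipodal pairs: 2

count = 2; pairs: (0,3), (1,4)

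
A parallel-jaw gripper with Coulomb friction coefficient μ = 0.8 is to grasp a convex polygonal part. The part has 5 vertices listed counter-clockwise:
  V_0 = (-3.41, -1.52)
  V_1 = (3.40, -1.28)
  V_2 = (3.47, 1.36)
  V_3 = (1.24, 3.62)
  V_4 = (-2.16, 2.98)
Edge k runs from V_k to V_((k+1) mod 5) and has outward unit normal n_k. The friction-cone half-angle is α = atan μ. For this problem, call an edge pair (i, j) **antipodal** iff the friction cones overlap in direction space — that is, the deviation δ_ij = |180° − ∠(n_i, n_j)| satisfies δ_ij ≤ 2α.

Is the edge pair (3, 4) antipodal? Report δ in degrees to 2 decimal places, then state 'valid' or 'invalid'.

α = atan 0.8 = 38.66°;  2α = 77.32°
edge 3: e_3 = (-3.40, -0.64);  n_3 = (-0.1850, +0.9827)
edge 4: e_4 = (-1.25, -4.50);  n_4 = (-0.9635, +0.2676)
∠(n_3, n_4) = 63.82°
δ = |180° − 63.82°| = 116.18°
116.18° > 2α = 77.32°  →  invalid

δ = 116.18°, invalid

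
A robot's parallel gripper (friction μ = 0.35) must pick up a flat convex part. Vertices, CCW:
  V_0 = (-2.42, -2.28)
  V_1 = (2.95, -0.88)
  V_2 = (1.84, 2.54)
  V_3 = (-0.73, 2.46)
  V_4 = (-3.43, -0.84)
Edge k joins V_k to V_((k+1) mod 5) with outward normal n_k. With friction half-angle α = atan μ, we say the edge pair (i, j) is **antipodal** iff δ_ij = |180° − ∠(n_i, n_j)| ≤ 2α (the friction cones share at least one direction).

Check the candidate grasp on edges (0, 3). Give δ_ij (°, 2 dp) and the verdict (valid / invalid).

δ = 36.10°, valid

α = atan 0.35 = 19.29°;  2α = 38.58°
edge 0: e_0 = (+5.37, +1.40);  n_0 = (+0.2523, -0.9677)
edge 3: e_3 = (-2.70, -3.30);  n_3 = (-0.7740, +0.6332)
∠(n_0, n_3) = 143.90°
δ = |180° − 143.90°| = 36.10°
36.10° ≤ 2α = 38.58°  →  valid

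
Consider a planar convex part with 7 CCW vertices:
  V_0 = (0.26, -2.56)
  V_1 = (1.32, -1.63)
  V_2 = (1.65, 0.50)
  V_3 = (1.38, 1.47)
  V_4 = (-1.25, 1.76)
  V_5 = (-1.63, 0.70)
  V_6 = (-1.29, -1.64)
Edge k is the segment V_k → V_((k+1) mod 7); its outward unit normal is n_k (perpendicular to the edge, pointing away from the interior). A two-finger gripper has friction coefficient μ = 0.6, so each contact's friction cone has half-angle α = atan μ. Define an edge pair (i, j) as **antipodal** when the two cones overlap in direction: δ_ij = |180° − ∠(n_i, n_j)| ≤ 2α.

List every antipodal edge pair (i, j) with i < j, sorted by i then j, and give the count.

α = atan 0.6 = 30.96°;  2α = 61.93°
n_0 = (+0.6595, -0.7517)
n_1 = (+0.9882, -0.1531)
n_2 = (+0.9634, +0.2682)
n_3 = (+0.1096, +0.9940)
n_4 = (-0.9413, +0.3375)
n_5 = (-0.9896, -0.1438)
n_6 = (-0.5104, -0.8599)
  (0,1): δ = 140.07°  ·
  (0,2): δ = 115.71°  ·
  (0,3): δ = 47.55°  ✓
  (0,4): δ = 29.02°  ✓
  (0,5): δ = 57.00°  ✓
  (0,6): δ = 108.05°  ·
  (1,2): δ = 155.64°  ·
  (1,3): δ = 87.49°  ·
  (1,4): δ = 10.92°  ✓
  (1,5): δ = 17.07°  ✓
  (1,6): δ = 68.12°  ·
  (2,3): δ = 111.85°  ·
  (2,4): δ = 35.28°  ✓
  (2,5): δ = 7.29°  ✓
  (2,6): δ = 43.75°  ✓
  (3,4): δ = 103.43°  ·
  (3,5): δ = 75.44°  ·
  (3,6): δ = 24.40°  ✓
  (4,5): δ = 152.01°  ·
  (4,6): δ = 100.97°  ·
  (5,6): δ = 128.96°  ·
antipodal pairs: 9

count = 9; pairs: (0,3), (0,4), (0,5), (1,4), (1,5), (2,4), (2,5), (2,6), (3,6)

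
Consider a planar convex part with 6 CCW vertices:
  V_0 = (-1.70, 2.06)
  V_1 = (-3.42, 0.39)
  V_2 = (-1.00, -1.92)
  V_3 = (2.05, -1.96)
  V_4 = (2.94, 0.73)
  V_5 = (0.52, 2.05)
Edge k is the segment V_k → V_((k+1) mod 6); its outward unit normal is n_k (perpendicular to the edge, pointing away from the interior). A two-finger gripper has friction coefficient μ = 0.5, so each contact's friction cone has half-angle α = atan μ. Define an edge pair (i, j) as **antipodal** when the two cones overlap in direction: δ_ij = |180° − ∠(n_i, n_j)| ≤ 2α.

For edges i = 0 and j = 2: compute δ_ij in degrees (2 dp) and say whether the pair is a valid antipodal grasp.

δ = 44.91°, valid

α = atan 0.5 = 26.57°;  2α = 53.13°
edge 0: e_0 = (-1.72, -1.67);  n_0 = (-0.6966, +0.7175)
edge 2: e_2 = (+3.05, -0.04);  n_2 = (-0.0131, -0.9999)
∠(n_0, n_2) = 135.09°
δ = |180° − 135.09°| = 44.91°
44.91° ≤ 2α = 53.13°  →  valid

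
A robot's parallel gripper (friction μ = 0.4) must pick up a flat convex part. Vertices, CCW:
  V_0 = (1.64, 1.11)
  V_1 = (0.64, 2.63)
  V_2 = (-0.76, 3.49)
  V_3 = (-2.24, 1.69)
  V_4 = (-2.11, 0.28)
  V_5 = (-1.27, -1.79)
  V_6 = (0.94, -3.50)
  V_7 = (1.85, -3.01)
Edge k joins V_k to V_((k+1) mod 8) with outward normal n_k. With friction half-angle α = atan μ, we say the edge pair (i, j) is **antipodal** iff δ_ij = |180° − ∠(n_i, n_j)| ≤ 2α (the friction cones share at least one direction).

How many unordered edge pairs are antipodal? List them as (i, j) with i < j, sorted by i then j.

α = atan 0.4 = 21.80°;  2α = 43.60°
n_0 = (+0.8354, +0.5496)
n_1 = (+0.5234, +0.8521)
n_2 = (-0.7724, +0.6351)
n_3 = (-0.9958, -0.0918)
n_4 = (-0.9266, -0.3760)
n_5 = (-0.6120, -0.7909)
n_6 = (+0.4741, -0.8805)
n_7 = (+0.9987, +0.0509)
  (0,1): δ = 154.90°  ·
  (0,2): δ = 72.77°  ·
  (0,3): δ = 28.07°  ✓
  (0,4): δ = 11.25°  ✓
  (0,5): δ = 18.93°  ✓
  (0,6): δ = 84.96°  ·
  (0,7): δ = 149.58°  ·
  (1,2): δ = 97.87°  ·
  (1,3): δ = 53.17°  ·
  (1,4): δ = 36.35°  ✓
  (1,5): δ = 6.17°  ✓
  (1,6): δ = 59.86°  ·
  (1,7): δ = 124.48°  ·
  (2,3): δ = 135.30°  ·
  (2,4): δ = 118.49°  ·
  (2,5): δ = 88.30°  ·
  (2,6): δ = 22.27°  ✓
  (2,7): δ = 42.35°  ✓
  (3,4): δ = 163.18°  ·
  (3,5): δ = 133.00°  ·
  (3,6): δ = 66.97°  ·
  (3,7): δ = 2.35°  ✓
  (4,5): δ = 149.82°  ·
  (4,6): δ = 83.79°  ·
  (4,7): δ = 19.17°  ✓
  (5,6): δ = 113.97°  ·
  (5,7): δ = 49.35°  ·
  (6,7): δ = 115.38°  ·
antipodal pairs: 9

count = 9; pairs: (0,3), (0,4), (0,5), (1,4), (1,5), (2,6), (2,7), (3,7), (4,7)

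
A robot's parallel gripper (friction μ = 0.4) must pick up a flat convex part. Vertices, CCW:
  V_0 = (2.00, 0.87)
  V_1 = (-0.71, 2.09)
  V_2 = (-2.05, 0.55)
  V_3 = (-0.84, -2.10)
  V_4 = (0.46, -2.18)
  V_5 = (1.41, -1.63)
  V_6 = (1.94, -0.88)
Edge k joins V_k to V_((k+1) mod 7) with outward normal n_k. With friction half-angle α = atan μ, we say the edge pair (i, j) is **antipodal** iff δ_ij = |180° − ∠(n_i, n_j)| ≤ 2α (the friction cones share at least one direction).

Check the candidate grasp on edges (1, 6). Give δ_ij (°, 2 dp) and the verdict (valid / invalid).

α = atan 0.4 = 21.80°;  2α = 43.60°
edge 1: e_1 = (-1.34, -1.54);  n_1 = (-0.7544, +0.6564)
edge 6: e_6 = (+0.06, +1.75);  n_6 = (+0.9994, -0.0343)
∠(n_1, n_6) = 140.94°
δ = |180° − 140.94°| = 39.06°
39.06° ≤ 2α = 43.60°  →  valid

δ = 39.06°, valid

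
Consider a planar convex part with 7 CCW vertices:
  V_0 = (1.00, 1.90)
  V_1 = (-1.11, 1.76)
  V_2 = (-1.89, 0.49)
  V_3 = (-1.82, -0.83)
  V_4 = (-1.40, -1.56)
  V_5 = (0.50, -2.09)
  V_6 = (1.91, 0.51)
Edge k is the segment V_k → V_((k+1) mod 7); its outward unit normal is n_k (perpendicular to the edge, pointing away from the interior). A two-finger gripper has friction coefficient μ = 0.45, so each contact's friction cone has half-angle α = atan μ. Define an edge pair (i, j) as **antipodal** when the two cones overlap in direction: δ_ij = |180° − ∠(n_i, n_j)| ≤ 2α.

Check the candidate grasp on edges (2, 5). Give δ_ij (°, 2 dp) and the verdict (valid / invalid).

δ = 31.51°, valid

α = atan 0.45 = 24.23°;  2α = 48.46°
edge 2: e_2 = (+0.07, -1.32);  n_2 = (-0.9986, -0.0530)
edge 5: e_5 = (+1.41, +2.60);  n_5 = (+0.8791, -0.4767)
∠(n_2, n_5) = 148.49°
δ = |180° − 148.49°| = 31.51°
31.51° ≤ 2α = 48.46°  →  valid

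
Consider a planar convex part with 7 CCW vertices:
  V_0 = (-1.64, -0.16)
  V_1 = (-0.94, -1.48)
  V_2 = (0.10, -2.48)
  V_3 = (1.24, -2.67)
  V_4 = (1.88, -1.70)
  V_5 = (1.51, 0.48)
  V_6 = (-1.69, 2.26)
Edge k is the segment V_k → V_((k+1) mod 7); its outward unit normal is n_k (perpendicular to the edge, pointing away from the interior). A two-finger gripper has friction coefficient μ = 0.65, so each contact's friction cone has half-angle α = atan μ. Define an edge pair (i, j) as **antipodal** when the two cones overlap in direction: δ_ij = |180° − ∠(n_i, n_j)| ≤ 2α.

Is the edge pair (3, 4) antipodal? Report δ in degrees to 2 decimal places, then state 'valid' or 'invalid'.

α = atan 0.65 = 33.02°;  2α = 66.05°
edge 3: e_3 = (+0.64, +0.97);  n_3 = (+0.8347, -0.5507)
edge 4: e_4 = (-0.37, +2.18);  n_4 = (+0.9859, +0.1673)
∠(n_3, n_4) = 43.05°
δ = |180° − 43.05°| = 136.95°
136.95° > 2α = 66.05°  →  invalid

δ = 136.95°, invalid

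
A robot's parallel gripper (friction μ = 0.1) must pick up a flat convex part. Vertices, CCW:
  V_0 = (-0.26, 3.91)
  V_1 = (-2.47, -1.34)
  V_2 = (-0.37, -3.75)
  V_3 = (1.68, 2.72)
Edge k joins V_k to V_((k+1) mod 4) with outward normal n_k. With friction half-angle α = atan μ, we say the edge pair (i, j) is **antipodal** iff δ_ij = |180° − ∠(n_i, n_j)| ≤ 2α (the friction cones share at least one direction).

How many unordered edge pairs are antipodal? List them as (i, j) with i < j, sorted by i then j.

α = atan 0.1 = 5.71°;  2α = 11.42°
n_0 = (-0.9217, +0.3880)
n_1 = (-0.7539, -0.6570)
n_2 = (+0.9533, -0.3020)
n_3 = (+0.5229, +0.8524)
  (0,1): δ = 116.10°  ·
  (0,2): δ = 5.25°  ✓
  (0,3): δ = 81.30°  ·
  (1,2): δ = 58.65°  ·
  (1,3): δ = 17.41°  ·
  (2,3): δ = 103.94°  ·
antipodal pairs: 1

count = 1; pairs: (0,2)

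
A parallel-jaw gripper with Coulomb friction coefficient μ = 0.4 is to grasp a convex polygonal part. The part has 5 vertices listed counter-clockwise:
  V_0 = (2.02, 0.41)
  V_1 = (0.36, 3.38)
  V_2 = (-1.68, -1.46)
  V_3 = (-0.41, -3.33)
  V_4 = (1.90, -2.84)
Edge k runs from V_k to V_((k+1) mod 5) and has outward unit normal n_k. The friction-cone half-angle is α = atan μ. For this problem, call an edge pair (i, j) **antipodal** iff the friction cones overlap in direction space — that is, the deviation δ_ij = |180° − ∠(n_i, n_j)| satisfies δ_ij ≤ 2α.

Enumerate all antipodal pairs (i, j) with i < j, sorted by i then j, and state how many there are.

α = atan 0.4 = 21.80°;  2α = 43.60°
n_0 = (+0.8729, +0.4879)
n_1 = (-0.9215, +0.3884)
n_2 = (-0.8273, -0.5618)
n_3 = (+0.2075, -0.9782)
n_4 = (+0.9993, -0.0369)
  (0,1): δ = 52.06°  ·
  (0,2): δ = 4.98°  ✓
  (0,3): δ = 72.77°  ·
  (0,4): δ = 148.68°  ·
  (1,2): δ = 122.96°  ·
  (1,3): δ = 55.17°  ·
  (1,4): δ = 20.74°  ✓
  (2,3): δ = 112.21°  ·
  (2,4): δ = 36.30°  ✓
  (3,4): δ = 104.09°  ·
antipodal pairs: 3

count = 3; pairs: (0,2), (1,4), (2,4)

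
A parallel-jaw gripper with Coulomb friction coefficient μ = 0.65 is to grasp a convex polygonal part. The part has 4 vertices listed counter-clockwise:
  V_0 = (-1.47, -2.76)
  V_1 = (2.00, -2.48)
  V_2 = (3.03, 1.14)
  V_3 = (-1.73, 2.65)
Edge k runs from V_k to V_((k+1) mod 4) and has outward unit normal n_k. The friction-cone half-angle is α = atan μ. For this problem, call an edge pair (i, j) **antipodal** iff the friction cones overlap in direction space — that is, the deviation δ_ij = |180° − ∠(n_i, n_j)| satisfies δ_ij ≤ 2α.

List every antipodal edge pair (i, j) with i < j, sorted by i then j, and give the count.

count = 2; pairs: (0,2), (1,3)

α = atan 0.65 = 33.02°;  2α = 66.05°
n_0 = (+0.0804, -0.9968)
n_1 = (+0.9618, -0.2737)
n_2 = (+0.3024, +0.9532)
n_3 = (-0.9988, -0.0480)
  (0,1): δ = 110.50°  ·
  (0,2): δ = 22.21°  ✓
  (0,3): δ = 88.14°  ·
  (1,2): δ = 91.72°  ·
  (1,3): δ = 18.63°  ✓
  (2,3): δ = 69.65°  ·
antipodal pairs: 2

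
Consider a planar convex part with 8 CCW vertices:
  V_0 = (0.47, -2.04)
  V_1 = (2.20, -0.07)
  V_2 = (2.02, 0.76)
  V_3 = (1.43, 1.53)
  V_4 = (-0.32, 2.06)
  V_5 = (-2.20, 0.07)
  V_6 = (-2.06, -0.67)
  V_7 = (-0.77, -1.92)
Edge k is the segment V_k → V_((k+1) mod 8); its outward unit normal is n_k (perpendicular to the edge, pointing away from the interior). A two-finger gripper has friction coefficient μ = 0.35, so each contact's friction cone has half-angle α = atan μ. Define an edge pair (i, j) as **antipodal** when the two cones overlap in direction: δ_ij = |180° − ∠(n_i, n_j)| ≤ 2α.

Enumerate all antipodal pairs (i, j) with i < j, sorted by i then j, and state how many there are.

count = 7; pairs: (0,4), (1,5), (1,6), (2,5), (2,6), (3,6), (3,7)

α = atan 0.35 = 19.29°;  2α = 38.58°
n_0 = (+0.7514, -0.6599)
n_1 = (+0.9773, +0.2119)
n_2 = (+0.7938, +0.6082)
n_3 = (+0.2899, +0.9571)
n_4 = (-0.7269, +0.6867)
n_5 = (-0.9826, -0.1859)
n_6 = (-0.6959, -0.7182)
n_7 = (-0.0963, -0.9954)
  (0,1): δ = 126.48°  ·
  (0,2): δ = 101.25°  ·
  (0,3): δ = 65.56°  ·
  (0,4): δ = 2.08°  ✓
  (0,5): δ = 52.00°  ·
  (0,6): δ = 87.19°  ·
  (0,7): δ = 125.76°  ·
  (1,2): δ = 154.78°  ·
  (1,3): δ = 119.09°  ·
  (1,4): δ = 55.61°  ·
  (1,5): δ = 1.52°  ✓
  (1,6): δ = 33.67°  ✓
  (1,7): δ = 72.24°  ·
  (2,3): δ = 144.31°  ·
  (2,4): δ = 80.83°  ·
  (2,5): δ = 26.75°  ✓
  (2,6): δ = 8.44°  ✓
  (2,7): δ = 47.01°  ·
  (3,4): δ = 116.52°  ·
  (3,5): δ = 62.44°  ·
  (3,6): δ = 27.25°  ✓
  (3,7): δ = 11.32°  ✓
  (4,5): δ = 125.92°  ·
  (4,6): δ = 90.73°  ·
  (4,7): δ = 52.16°  ·
  (5,6): δ = 144.81°  ·
  (5,7): δ = 106.24°  ·
  (6,7): δ = 141.43°  ·
antipodal pairs: 7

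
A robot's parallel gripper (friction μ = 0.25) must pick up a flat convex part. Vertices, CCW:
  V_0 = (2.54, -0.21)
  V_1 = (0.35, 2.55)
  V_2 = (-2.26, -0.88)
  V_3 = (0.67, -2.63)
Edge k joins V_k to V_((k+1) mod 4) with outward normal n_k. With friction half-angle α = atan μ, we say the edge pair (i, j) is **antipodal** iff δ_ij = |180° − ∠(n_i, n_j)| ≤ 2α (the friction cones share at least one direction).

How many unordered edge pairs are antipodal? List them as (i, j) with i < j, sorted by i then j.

count = 2; pairs: (0,2), (1,3)

α = atan 0.25 = 14.04°;  2α = 28.07°
n_0 = (+0.7834, +0.6216)
n_1 = (-0.7958, +0.6056)
n_2 = (-0.5128, -0.8585)
n_3 = (+0.7913, -0.6114)
  (0,1): δ = 75.70°  ·
  (0,2): δ = 20.72°  ✓
  (0,3): δ = 103.87°  ·
  (1,2): δ = 83.58°  ·
  (1,3): δ = 0.43°  ✓
  (2,3): δ = 96.85°  ·
antipodal pairs: 2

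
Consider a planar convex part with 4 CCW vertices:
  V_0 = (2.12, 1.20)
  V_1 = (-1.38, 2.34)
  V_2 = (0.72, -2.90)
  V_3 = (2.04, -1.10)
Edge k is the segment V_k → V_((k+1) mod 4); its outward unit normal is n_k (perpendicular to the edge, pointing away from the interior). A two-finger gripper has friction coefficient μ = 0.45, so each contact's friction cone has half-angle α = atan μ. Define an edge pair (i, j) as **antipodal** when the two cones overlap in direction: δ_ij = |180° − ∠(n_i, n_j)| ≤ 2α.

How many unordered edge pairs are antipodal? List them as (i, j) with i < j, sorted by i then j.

α = atan 0.45 = 24.23°;  2α = 48.46°
n_0 = (+0.3097, +0.9508)
n_1 = (-0.9282, -0.3720)
n_2 = (+0.8064, -0.5914)
n_3 = (+0.9994, -0.0348)
  (0,1): δ = 50.12°  ·
  (0,2): δ = 71.79°  ·
  (0,3): δ = 106.05°  ·
  (1,2): δ = 58.09°  ·
  (1,3): δ = 23.83°  ✓
  (2,3): δ = 145.74°  ·
antipodal pairs: 1

count = 1; pairs: (1,3)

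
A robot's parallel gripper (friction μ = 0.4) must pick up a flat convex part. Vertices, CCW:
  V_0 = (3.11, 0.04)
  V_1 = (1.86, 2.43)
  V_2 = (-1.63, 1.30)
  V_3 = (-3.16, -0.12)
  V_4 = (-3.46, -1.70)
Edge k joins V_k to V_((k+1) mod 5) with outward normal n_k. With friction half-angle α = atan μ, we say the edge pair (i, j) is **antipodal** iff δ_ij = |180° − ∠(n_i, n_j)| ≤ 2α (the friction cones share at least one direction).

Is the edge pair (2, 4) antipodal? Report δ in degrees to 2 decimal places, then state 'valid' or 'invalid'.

α = atan 0.4 = 21.80°;  2α = 43.60°
edge 2: e_2 = (-1.53, -1.42);  n_2 = (-0.6803, +0.7330)
edge 4: e_4 = (+6.57, +1.74);  n_4 = (+0.2560, -0.9667)
∠(n_2, n_4) = 151.97°
δ = |180° − 151.97°| = 28.03°
28.03° ≤ 2α = 43.60°  →  valid

δ = 28.03°, valid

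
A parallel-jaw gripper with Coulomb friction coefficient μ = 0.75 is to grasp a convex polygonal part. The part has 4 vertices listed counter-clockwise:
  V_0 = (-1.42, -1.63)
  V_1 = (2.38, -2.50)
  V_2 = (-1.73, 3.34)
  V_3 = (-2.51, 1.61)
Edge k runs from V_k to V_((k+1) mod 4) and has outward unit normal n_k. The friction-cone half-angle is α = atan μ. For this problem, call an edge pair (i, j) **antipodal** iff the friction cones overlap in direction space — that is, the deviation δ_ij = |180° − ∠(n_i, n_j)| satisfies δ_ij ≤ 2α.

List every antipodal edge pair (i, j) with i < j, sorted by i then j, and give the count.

α = atan 0.75 = 36.87°;  2α = 73.74°
n_0 = (-0.2232, -0.9748)
n_1 = (+0.8178, +0.5755)
n_2 = (-0.9116, +0.4110)
n_3 = (-0.9478, -0.3189)
  (0,1): δ = 41.97°  ✓
  (0,2): δ = 78.63°  ·
  (0,3): δ = 121.49°  ·
  (1,2): δ = 59.41°  ✓
  (1,3): δ = 16.54°  ✓
  (2,3): δ = 137.14°  ·
antipodal pairs: 3

count = 3; pairs: (0,1), (1,2), (1,3)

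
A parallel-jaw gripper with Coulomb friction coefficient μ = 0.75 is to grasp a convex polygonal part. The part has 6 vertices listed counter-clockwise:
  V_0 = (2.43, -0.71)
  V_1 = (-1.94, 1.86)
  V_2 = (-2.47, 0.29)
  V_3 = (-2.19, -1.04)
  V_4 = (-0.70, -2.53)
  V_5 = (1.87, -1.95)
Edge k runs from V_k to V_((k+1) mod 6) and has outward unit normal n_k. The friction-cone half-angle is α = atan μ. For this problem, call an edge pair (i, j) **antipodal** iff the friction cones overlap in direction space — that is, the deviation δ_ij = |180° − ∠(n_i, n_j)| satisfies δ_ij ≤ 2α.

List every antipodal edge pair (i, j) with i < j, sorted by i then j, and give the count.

α = atan 0.75 = 36.87°;  2α = 73.74°
n_0 = (+0.5069, +0.8620)
n_1 = (-0.9475, +0.3198)
n_2 = (-0.9785, -0.2060)
n_3 = (-0.7071, -0.7071)
n_4 = (+0.2201, -0.9755)
n_5 = (+0.9114, -0.4116)
  (0,1): δ = 78.19°  ·
  (0,2): δ = 47.65°  ✓
  (0,3): δ = 14.54°  ✓
  (0,4): δ = 43.18°  ✓
  (0,5): δ = 96.16°  ·
  (1,2): δ = 149.46°  ·
  (1,3): δ = 116.35°  ·
  (1,4): δ = 58.63°  ✓
  (1,5): δ = 5.65°  ✓
  (2,3): δ = 146.89°  ·
  (2,4): δ = 89.17°  ·
  (2,5): δ = 36.19°  ✓
  (3,4): δ = 122.28°  ·
  (3,5): δ = 69.30°  ✓
  (4,5): δ = 127.02°  ·
antipodal pairs: 7

count = 7; pairs: (0,2), (0,3), (0,4), (1,4), (1,5), (2,5), (3,5)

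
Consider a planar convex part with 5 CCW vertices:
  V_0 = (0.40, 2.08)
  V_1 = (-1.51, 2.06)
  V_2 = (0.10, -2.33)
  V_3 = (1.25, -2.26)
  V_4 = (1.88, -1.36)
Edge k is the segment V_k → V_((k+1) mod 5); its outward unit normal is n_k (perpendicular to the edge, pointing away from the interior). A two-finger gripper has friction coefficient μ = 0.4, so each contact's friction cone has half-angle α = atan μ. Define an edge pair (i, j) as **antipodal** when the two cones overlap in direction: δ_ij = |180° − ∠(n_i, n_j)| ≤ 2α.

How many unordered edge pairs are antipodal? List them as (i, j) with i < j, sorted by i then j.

count = 2; pairs: (0,2), (1,4)

α = atan 0.4 = 21.80°;  2α = 43.60°
n_0 = (-0.0105, +0.9999)
n_1 = (-0.9389, -0.3443)
n_2 = (+0.0608, -0.9982)
n_3 = (+0.8192, -0.5735)
n_4 = (+0.9186, +0.3952)
  (0,1): δ = 70.46°  ·
  (0,2): δ = 2.88°  ✓
  (0,3): δ = 54.41°  ·
  (0,4): δ = 112.68°  ·
  (1,2): δ = 106.66°  ·
  (1,3): δ = 55.13°  ·
  (1,4): δ = 3.14°  ✓
  (2,3): δ = 128.48°  ·
  (2,4): δ = 70.20°  ·
  (3,4): δ = 121.73°  ·
antipodal pairs: 2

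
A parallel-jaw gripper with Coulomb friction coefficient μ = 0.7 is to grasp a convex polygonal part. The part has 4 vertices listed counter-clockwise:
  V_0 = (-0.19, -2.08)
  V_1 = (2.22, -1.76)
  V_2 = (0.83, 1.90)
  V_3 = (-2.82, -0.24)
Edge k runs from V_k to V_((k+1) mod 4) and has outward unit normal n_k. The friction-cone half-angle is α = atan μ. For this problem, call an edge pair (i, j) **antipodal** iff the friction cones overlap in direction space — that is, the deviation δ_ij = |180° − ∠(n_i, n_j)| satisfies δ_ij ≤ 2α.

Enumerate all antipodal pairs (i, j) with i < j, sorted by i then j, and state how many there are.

α = atan 0.7 = 34.99°;  2α = 69.98°
n_0 = (+0.1316, -0.9913)
n_1 = (+0.9349, +0.3550)
n_2 = (-0.5058, +0.8627)
n_3 = (-0.5733, -0.8194)
  (0,1): δ = 76.77°  ·
  (0,2): δ = 22.82°  ✓
  (0,3): δ = 137.46°  ·
  (1,2): δ = 80.41°  ·
  (1,3): δ = 34.23°  ✓
  (2,3): δ = 65.36°  ✓
antipodal pairs: 3

count = 3; pairs: (0,2), (1,3), (2,3)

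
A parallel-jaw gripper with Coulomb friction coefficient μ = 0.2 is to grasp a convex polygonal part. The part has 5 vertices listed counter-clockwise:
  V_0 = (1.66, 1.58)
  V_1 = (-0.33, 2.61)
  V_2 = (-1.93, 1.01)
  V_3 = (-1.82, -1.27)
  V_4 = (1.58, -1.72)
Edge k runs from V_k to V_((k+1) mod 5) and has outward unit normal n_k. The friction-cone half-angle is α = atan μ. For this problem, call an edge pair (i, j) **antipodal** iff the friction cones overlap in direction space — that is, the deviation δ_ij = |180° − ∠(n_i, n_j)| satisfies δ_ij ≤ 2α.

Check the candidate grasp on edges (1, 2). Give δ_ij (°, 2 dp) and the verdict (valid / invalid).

α = atan 0.2 = 11.31°;  2α = 22.62°
edge 1: e_1 = (-1.60, -1.60);  n_1 = (-0.7071, +0.7071)
edge 2: e_2 = (+0.11, -2.28);  n_2 = (-0.9988, -0.0482)
∠(n_1, n_2) = 47.76°
δ = |180° − 47.76°| = 132.24°
132.24° > 2α = 22.62°  →  invalid

δ = 132.24°, invalid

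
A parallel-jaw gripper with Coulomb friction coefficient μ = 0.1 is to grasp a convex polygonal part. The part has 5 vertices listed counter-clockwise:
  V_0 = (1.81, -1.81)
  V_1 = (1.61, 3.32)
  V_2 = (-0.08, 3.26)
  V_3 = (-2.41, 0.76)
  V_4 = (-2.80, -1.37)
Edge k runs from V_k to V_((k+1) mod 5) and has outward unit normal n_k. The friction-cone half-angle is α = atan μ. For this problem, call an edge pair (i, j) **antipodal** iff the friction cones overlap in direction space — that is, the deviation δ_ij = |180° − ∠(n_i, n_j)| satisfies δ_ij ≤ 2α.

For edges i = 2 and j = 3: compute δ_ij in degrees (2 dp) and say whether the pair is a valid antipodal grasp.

δ = 147.39°, invalid

α = atan 0.1 = 5.71°;  2α = 11.42°
edge 2: e_2 = (-2.33, -2.50);  n_2 = (-0.7315, +0.6818)
edge 3: e_3 = (-0.39, -2.13);  n_3 = (-0.9836, +0.1801)
∠(n_2, n_3) = 32.61°
δ = |180° − 32.61°| = 147.39°
147.39° > 2α = 11.42°  →  invalid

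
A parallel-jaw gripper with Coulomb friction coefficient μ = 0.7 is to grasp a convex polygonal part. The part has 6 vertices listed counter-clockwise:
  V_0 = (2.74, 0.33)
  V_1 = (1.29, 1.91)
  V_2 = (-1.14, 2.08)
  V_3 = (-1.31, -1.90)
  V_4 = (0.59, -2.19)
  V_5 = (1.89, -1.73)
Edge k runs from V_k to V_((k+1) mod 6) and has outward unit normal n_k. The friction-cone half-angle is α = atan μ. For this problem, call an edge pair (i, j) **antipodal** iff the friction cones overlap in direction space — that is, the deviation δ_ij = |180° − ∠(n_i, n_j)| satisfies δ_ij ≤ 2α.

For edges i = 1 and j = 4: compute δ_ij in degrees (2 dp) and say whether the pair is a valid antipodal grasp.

α = atan 0.7 = 34.99°;  2α = 69.98°
edge 1: e_1 = (-2.43, +0.17);  n_1 = (+0.0698, +0.9976)
edge 4: e_4 = (+1.30, +0.46);  n_4 = (+0.3336, -0.9427)
∠(n_1, n_4) = 156.51°
δ = |180° − 156.51°| = 23.49°
23.49° ≤ 2α = 69.98°  →  valid

δ = 23.49°, valid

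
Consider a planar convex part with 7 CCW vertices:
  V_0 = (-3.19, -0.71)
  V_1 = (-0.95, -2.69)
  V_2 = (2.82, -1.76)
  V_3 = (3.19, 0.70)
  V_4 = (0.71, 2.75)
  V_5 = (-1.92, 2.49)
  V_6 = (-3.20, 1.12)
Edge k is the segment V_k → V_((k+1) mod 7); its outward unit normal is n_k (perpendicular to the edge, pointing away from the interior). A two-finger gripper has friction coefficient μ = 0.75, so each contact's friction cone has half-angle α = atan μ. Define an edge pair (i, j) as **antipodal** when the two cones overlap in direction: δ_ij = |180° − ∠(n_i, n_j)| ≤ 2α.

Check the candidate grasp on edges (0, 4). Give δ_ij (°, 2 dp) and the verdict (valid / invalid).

δ = 47.12°, valid

α = atan 0.75 = 36.87°;  2α = 73.74°
edge 0: e_0 = (+2.24, -1.98);  n_0 = (-0.6623, -0.7493)
edge 4: e_4 = (-2.63, -0.26);  n_4 = (-0.0984, +0.9951)
∠(n_0, n_4) = 132.88°
δ = |180° − 132.88°| = 47.12°
47.12° ≤ 2α = 73.74°  →  valid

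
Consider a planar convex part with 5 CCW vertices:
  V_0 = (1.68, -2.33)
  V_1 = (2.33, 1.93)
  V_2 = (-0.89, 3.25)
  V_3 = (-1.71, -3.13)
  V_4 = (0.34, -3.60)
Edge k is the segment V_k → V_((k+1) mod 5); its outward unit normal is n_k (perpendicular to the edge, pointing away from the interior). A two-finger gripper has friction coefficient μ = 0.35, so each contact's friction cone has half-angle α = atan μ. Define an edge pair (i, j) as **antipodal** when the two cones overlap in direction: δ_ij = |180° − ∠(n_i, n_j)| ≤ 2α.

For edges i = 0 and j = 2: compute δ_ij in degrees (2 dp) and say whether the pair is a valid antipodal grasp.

α = atan 0.35 = 19.29°;  2α = 38.58°
edge 0: e_0 = (+0.65, +4.26);  n_0 = (+0.9886, -0.1508)
edge 2: e_2 = (-0.82, -6.38);  n_2 = (-0.9918, +0.1275)
∠(n_0, n_2) = 178.65°
δ = |180° − 178.65°| = 1.35°
1.35° ≤ 2α = 38.58°  →  valid

δ = 1.35°, valid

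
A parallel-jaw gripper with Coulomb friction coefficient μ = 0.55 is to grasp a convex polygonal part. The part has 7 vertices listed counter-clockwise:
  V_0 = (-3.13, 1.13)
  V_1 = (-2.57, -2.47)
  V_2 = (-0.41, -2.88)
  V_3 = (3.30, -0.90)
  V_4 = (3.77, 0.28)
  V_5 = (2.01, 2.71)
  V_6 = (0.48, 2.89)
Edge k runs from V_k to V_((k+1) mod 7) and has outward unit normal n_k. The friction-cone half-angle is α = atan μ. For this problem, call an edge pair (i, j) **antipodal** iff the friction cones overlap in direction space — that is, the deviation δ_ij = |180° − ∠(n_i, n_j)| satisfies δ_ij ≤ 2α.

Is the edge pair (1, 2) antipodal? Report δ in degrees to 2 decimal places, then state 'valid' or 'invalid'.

δ = 141.16°, invalid

α = atan 0.55 = 28.81°;  2α = 57.62°
edge 1: e_1 = (+2.16, -0.41);  n_1 = (-0.1865, -0.9825)
edge 2: e_2 = (+3.71, +1.98);  n_2 = (+0.4708, -0.8822)
∠(n_1, n_2) = 38.84°
δ = |180° − 38.84°| = 141.16°
141.16° > 2α = 57.62°  →  invalid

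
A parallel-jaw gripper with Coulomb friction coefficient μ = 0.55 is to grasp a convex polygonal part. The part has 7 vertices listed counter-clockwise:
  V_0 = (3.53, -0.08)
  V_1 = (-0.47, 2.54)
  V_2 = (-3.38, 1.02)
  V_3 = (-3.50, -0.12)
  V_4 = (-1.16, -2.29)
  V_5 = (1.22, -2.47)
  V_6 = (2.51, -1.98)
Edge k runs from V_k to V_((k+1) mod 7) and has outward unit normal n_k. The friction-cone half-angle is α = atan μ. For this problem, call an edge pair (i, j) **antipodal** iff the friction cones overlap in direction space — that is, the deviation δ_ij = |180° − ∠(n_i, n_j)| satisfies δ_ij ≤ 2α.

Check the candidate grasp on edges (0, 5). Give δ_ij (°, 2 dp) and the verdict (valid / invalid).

α = atan 0.55 = 28.81°;  2α = 57.62°
edge 0: e_0 = (-4.00, +2.62);  n_0 = (+0.5479, +0.8365)
edge 5: e_5 = (+1.29, +0.49);  n_5 = (+0.3551, -0.9348)
∠(n_0, n_5) = 125.98°
δ = |180° − 125.98°| = 54.02°
54.02° ≤ 2α = 57.62°  →  valid

δ = 54.02°, valid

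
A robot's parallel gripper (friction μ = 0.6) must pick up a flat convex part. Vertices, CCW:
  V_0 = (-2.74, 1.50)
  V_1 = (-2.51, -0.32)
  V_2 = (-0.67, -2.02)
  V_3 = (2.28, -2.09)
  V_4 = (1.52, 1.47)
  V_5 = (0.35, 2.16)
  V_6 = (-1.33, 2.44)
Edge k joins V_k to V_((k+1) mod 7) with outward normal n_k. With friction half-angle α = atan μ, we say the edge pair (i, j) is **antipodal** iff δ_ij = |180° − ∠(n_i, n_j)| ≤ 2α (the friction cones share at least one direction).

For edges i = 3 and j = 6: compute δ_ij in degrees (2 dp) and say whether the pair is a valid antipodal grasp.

δ = 68.36°, invalid

α = atan 0.6 = 30.96°;  2α = 61.93°
edge 3: e_3 = (-0.76, +3.56);  n_3 = (+0.9780, +0.2088)
edge 6: e_6 = (-1.41, -0.94);  n_6 = (-0.5547, +0.8321)
∠(n_3, n_6) = 111.64°
δ = |180° − 111.64°| = 68.36°
68.36° > 2α = 61.93°  →  invalid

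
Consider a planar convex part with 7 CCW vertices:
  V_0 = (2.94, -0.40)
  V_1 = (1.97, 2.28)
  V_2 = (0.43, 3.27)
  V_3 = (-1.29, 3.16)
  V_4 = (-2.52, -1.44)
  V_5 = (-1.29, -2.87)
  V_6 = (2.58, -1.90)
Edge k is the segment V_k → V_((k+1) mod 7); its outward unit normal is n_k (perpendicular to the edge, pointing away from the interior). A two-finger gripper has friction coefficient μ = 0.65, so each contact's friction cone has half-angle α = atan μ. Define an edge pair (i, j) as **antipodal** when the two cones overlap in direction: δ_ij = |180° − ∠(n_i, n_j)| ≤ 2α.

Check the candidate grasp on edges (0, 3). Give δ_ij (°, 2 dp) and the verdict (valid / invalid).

α = atan 0.65 = 33.02°;  2α = 66.05°
edge 0: e_0 = (-0.97, +2.68);  n_0 = (+0.9403, +0.3403)
edge 3: e_3 = (-1.23, -4.60);  n_3 = (-0.9661, +0.2583)
∠(n_0, n_3) = 145.13°
δ = |180° − 145.13°| = 34.87°
34.87° ≤ 2α = 66.05°  →  valid

δ = 34.87°, valid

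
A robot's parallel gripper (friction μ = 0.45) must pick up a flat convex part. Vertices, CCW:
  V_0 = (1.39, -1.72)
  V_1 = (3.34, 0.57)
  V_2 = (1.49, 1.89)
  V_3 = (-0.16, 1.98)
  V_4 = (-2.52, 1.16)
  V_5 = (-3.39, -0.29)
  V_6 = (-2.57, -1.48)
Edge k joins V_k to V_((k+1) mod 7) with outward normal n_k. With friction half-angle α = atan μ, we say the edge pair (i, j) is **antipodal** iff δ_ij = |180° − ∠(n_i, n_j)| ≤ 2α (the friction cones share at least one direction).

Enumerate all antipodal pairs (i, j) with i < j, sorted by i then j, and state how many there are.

α = atan 0.45 = 24.23°;  2α = 48.46°
n_0 = (+0.7614, -0.6483)
n_1 = (+0.5808, +0.8140)
n_2 = (+0.0545, +0.9985)
n_3 = (-0.3282, +0.9446)
n_4 = (-0.8575, +0.5145)
n_5 = (-0.8234, -0.5674)
n_6 = (-0.0605, -0.9982)
  (0,1): δ = 85.09°  ·
  (0,2): δ = 52.71°  ·
  (0,3): δ = 30.42°  ✓
  (0,4): δ = 9.45°  ✓
  (0,5): δ = 74.99°  ·
  (0,6): δ = 126.95°  ·
  (1,2): δ = 147.61°  ·
  (1,3): δ = 125.33°  ·
  (1,4): δ = 85.46°  ·
  (1,5): δ = 19.92°  ✓
  (1,6): δ = 32.04°  ✓
  (2,3): δ = 157.72°  ·
  (2,4): δ = 117.84°  ·
  (2,5): δ = 52.31°  ·
  (2,6): δ = 0.35°  ✓
  (3,4): δ = 140.12°  ·
  (3,5): δ = 74.59°  ·
  (3,6): δ = 22.63°  ✓
  (4,5): δ = 114.47°  ·
  (4,6): δ = 62.50°  ·
  (5,6): δ = 128.04°  ·
antipodal pairs: 6

count = 6; pairs: (0,3), (0,4), (1,5), (1,6), (2,6), (3,6)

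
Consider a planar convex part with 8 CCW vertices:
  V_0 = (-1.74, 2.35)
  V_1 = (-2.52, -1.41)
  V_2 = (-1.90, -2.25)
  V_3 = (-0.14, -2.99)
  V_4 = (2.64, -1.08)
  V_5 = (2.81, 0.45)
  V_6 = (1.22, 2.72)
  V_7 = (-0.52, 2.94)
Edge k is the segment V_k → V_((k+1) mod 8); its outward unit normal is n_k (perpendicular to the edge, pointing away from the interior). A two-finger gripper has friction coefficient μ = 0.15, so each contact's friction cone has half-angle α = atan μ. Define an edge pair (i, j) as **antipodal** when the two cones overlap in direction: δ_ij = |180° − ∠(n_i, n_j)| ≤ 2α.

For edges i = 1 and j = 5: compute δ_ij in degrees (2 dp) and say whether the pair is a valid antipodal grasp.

δ = 1.42°, valid

α = atan 0.15 = 8.53°;  2α = 17.06°
edge 1: e_1 = (+0.62, -0.84);  n_1 = (-0.8046, -0.5939)
edge 5: e_5 = (-1.59, +2.27);  n_5 = (+0.8191, +0.5737)
∠(n_1, n_5) = 178.58°
δ = |180° − 178.58°| = 1.42°
1.42° ≤ 2α = 17.06°  →  valid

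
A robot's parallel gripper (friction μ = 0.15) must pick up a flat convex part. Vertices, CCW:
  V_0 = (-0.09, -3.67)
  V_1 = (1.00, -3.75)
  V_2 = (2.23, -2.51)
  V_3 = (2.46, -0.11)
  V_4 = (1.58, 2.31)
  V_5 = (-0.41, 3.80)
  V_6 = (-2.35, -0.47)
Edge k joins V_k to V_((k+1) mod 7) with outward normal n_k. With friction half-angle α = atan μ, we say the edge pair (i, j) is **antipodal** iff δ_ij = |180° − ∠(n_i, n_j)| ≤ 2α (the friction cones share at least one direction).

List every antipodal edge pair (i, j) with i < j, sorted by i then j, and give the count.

α = atan 0.15 = 8.53°;  2α = 17.06°
n_0 = (-0.0732, -0.9973)
n_1 = (+0.7100, -0.7042)
n_2 = (+0.9954, -0.0954)
n_3 = (+0.9398, +0.3417)
n_4 = (+0.5994, +0.8005)
n_5 = (-0.9104, +0.4136)
n_6 = (-0.8168, -0.5769)
  (0,1): δ = 130.57°  ·
  (0,2): δ = 91.28°  ·
  (0,3): δ = 65.82°  ·
  (0,4): δ = 32.63°  ·
  (0,5): δ = 69.76°  ·
  (0,6): δ = 129.43°  ·
  (1,2): δ = 140.71°  ·
  (1,3): δ = 115.25°  ·
  (1,4): δ = 82.06°  ·
  (1,5): δ = 20.33°  ·
  (1,6): δ = 80.00°  ·
  (2,3): δ = 154.54°  ·
  (2,4): δ = 121.35°  ·
  (2,5): δ = 18.96°  ·
  (2,6): δ = 40.71°  ·
  (3,4): δ = 146.81°  ·
  (3,5): δ = 44.42°  ·
  (3,6): δ = 15.25°  ✓
  (4,5): δ = 77.61°  ·
  (4,6): δ = 17.94°  ·
  (5,6): δ = 120.33°  ·
antipodal pairs: 1

count = 1; pairs: (3,6)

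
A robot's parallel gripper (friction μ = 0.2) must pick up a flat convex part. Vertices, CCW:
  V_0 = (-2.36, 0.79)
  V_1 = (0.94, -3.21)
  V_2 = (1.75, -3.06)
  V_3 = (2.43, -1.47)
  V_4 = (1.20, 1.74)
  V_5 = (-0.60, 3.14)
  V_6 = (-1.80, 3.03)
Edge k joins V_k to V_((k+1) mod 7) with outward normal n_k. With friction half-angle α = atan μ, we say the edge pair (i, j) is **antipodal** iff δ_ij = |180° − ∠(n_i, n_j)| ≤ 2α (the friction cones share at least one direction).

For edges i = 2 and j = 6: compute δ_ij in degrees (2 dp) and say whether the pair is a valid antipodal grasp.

δ = 9.12°, valid

α = atan 0.2 = 11.31°;  2α = 22.62°
edge 2: e_2 = (+0.68, +1.59);  n_2 = (+0.9194, -0.3932)
edge 6: e_6 = (-0.56, -2.24);  n_6 = (-0.9701, +0.2425)
∠(n_2, n_6) = 170.88°
δ = |180° − 170.88°| = 9.12°
9.12° ≤ 2α = 22.62°  →  valid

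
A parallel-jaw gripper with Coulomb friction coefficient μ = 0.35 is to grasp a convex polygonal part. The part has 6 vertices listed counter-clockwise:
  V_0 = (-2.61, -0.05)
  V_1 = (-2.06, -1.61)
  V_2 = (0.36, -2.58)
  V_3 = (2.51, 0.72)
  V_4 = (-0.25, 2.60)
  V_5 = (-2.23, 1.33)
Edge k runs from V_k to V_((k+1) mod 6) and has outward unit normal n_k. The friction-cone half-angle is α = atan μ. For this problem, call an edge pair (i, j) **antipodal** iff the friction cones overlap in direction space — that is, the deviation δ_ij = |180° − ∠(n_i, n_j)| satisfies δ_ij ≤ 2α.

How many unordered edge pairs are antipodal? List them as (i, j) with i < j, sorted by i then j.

count = 4; pairs: (0,3), (1,3), (2,4), (2,5)

α = atan 0.35 = 19.29°;  2α = 38.58°
n_0 = (-0.9431, -0.3325)
n_1 = (-0.3721, -0.9282)
n_2 = (+0.8379, -0.5459)
n_3 = (+0.5630, +0.8265)
n_4 = (-0.5399, +0.8417)
n_5 = (-0.9641, +0.2655)
  (0,1): δ = 131.26°  ·
  (0,2): δ = 52.51°  ·
  (0,3): δ = 36.32°  ✓
  (0,4): δ = 103.26°  ·
  (0,5): δ = 145.18°  ·
  (1,2): δ = 101.24°  ·
  (1,3): δ = 12.42°  ✓
  (1,4): δ = 54.52°  ·
  (1,5): δ = 96.45°  ·
  (2,3): δ = 91.18°  ·
  (2,4): δ = 24.24°  ✓
  (2,5): δ = 17.69°  ✓
  (3,4): δ = 113.06°  ·
  (3,5): δ = 71.13°  ·
  (4,5): δ = 138.07°  ·
antipodal pairs: 4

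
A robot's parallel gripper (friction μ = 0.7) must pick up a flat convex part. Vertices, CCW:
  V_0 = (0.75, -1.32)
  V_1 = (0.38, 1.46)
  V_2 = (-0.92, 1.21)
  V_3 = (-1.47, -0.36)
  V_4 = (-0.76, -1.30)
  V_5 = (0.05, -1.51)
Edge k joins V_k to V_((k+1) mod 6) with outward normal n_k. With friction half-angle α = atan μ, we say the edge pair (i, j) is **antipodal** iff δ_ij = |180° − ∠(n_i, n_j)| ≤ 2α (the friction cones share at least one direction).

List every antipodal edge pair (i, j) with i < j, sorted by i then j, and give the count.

count = 7; pairs: (0,2), (0,3), (0,4), (1,3), (1,4), (1,5), (2,5)

α = atan 0.7 = 34.99°;  2α = 69.98°
n_0 = (+0.9913, +0.1319)
n_1 = (-0.1888, +0.9820)
n_2 = (-0.9438, +0.3306)
n_3 = (-0.7980, -0.6027)
n_4 = (-0.2510, -0.9680)
n_5 = (+0.2620, -0.9651)
  (0,1): δ = 86.70°  ·
  (0,2): δ = 26.89°  ✓
  (0,3): δ = 29.48°  ✓
  (0,4): δ = 67.88°  ✓
  (0,5): δ = 97.60°  ·
  (1,2): δ = 120.19°  ·
  (1,3): δ = 63.82°  ✓
  (1,4): δ = 25.42°  ✓
  (1,5): δ = 4.30°  ✓
  (2,3): δ = 123.63°  ·
  (2,4): δ = 85.23°  ·
  (2,5): δ = 55.51°  ✓
  (3,4): δ = 141.60°  ·
  (3,5): δ = 111.88°  ·
  (4,5): δ = 150.28°  ·
antipodal pairs: 7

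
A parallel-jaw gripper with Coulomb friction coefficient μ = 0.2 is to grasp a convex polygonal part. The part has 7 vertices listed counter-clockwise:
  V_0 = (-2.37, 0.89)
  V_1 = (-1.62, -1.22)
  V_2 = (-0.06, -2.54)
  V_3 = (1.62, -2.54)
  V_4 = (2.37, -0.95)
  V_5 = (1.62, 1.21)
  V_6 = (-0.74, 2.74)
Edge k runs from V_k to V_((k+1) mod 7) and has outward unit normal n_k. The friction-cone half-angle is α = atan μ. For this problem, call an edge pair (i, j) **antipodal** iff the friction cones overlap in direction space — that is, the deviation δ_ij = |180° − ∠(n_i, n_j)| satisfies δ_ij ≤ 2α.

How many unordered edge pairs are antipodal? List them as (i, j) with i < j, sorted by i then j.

count = 3; pairs: (0,4), (1,5), (3,6)

α = atan 0.2 = 11.31°;  2α = 22.62°
n_0 = (-0.9422, -0.3349)
n_1 = (-0.6459, -0.7634)
n_2 = (+0.0000, -1.0000)
n_3 = (+0.9044, -0.4266)
n_4 = (+0.9447, +0.3280)
n_5 = (+0.5440, +0.8391)
n_6 = (-0.7503, +0.6611)
  (0,1): δ = 149.80°  ·
  (0,2): δ = 109.57°  ·
  (0,3): δ = 44.82°  ·
  (0,4): δ = 0.42°  ✓
  (0,5): δ = 37.48°  ·
  (0,6): δ = 119.05°  ·
  (1,2): δ = 139.76°  ·
  (1,3): δ = 75.02°  ·
  (1,4): δ = 30.62°  ·
  (1,5): δ = 7.28°  ✓
  (1,6): δ = 88.85°  ·
  (2,3): δ = 115.25°  ·
  (2,4): δ = 70.85°  ·
  (2,5): δ = 32.96°  ·
  (2,6): δ = 48.62°  ·
  (3,4): δ = 135.60°  ·
  (3,5): δ = 97.70°  ·
  (3,6): δ = 16.13°  ✓
  (4,5): δ = 142.10°  ·
  (4,6): δ = 60.53°  ·
  (5,6): δ = 98.43°  ·
antipodal pairs: 3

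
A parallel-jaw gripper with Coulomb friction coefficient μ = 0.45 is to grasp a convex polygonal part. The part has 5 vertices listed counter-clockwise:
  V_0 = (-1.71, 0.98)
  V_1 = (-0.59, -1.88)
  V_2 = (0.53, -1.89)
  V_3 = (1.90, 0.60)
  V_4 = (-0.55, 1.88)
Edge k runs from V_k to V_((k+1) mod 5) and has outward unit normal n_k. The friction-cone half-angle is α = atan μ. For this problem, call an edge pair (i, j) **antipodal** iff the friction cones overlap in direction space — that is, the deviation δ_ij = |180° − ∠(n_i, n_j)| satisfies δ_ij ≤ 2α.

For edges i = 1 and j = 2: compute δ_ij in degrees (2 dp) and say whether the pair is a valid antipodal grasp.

δ = 118.31°, invalid

α = atan 0.45 = 24.23°;  2α = 48.46°
edge 1: e_1 = (+1.12, -0.01);  n_1 = (-0.0089, -1.0000)
edge 2: e_2 = (+1.37, +2.49);  n_2 = (+0.8761, -0.4821)
∠(n_1, n_2) = 61.69°
δ = |180° − 61.69°| = 118.31°
118.31° > 2α = 48.46°  →  invalid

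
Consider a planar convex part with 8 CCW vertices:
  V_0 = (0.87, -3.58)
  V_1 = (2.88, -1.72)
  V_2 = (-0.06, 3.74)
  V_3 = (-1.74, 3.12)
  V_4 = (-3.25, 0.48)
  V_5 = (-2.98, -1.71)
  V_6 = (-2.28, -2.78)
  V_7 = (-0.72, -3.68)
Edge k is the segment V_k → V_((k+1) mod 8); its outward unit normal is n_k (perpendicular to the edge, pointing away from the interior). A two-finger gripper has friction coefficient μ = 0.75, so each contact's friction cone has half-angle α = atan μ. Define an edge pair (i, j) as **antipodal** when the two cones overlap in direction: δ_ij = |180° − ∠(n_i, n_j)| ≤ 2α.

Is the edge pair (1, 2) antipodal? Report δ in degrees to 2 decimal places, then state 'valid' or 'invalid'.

δ = 98.04°, invalid

α = atan 0.75 = 36.87°;  2α = 73.74°
edge 1: e_1 = (-2.94, +5.46);  n_1 = (+0.8805, +0.4741)
edge 2: e_2 = (-1.68, -0.62);  n_2 = (-0.3462, +0.9382)
∠(n_1, n_2) = 81.96°
δ = |180° − 81.96°| = 98.04°
98.04° > 2α = 73.74°  →  invalid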